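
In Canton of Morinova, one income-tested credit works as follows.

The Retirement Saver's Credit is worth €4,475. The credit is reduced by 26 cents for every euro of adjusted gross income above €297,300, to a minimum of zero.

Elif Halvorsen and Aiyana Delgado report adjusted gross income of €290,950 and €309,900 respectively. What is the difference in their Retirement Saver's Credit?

Elif (€290,950): Retirement Saver's Credit: €290,950 is at or below the €297,300 threshold, so the full €4,475 applies.
Aiyana (€309,900): Retirement Saver's Credit: 26% of the €12,600 excess over €297,300 is €3,276; credit = €4,475 − €3,276 = €1,199.
Difference: |€4,475 − €1,199| = €3,276.

€3,276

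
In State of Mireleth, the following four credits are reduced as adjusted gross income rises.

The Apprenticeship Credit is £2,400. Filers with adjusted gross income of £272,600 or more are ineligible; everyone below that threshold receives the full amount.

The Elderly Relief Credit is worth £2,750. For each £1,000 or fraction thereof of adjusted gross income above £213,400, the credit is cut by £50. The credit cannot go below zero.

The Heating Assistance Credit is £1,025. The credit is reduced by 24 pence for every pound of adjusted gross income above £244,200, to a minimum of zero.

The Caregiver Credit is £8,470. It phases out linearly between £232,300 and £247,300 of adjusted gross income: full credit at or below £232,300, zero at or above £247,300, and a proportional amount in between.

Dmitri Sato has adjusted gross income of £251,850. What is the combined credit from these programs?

£3,200

Apprenticeship Credit: £251,850 is below the £272,600 cutoff, so the full £2,400 applies.
Elderly Relief Credit: income exceeds £213,400 by £38,450, which is 39 full-or-partial £1,000 increments; reduction = 39 × £50 = £1,950, leaving £800.
Heating Assistance Credit: 24% of the £7,650 excess over £244,200 is £1,836 ≥ base, so the credit is £0.
Caregiver Credit: £251,850 is at or above £247,300, so the credit is £0.
Total: £2,400 + £800 + £0 + £0 = £3,200.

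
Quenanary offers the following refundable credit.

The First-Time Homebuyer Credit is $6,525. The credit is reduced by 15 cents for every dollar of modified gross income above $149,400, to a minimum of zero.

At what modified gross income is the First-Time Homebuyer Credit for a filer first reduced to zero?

The credit falls by 15% of each dollar above $149,400, so it reaches zero when the excess is $6,525 / 15% = $43,500: income = $149,400 + $43,500 = $192,900.

$192,900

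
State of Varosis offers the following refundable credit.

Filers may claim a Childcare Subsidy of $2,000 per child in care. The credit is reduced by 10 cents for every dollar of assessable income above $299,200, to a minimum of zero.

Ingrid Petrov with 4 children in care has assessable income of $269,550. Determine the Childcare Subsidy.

Childcare Subsidy: base = 4 × $2,000 = $8,000. $269,550 is at or below the $299,200 threshold, so the full $8,000 applies.

$8,000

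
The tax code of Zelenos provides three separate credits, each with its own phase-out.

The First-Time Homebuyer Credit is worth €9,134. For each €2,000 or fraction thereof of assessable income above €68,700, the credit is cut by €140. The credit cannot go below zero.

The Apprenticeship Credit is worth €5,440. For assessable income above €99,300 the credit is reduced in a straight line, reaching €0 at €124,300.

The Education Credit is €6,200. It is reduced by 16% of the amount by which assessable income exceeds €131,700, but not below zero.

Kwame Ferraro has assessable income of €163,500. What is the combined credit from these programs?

First-Time Homebuyer Credit: income exceeds €68,700 by €94,800, which is 48 full-or-partial €2,000 increments; reduction = 48 × €140 = €6,720, leaving €2,414.
Apprenticeship Credit: €163,500 is at or above €124,300, so the credit is €0.
Education Credit: 16% of the €31,800 excess over €131,700 is €5,088; credit = €6,200 − €5,088 = €1,112.
Total: €2,414 + €0 + €1,112 = €3,526.

€3,526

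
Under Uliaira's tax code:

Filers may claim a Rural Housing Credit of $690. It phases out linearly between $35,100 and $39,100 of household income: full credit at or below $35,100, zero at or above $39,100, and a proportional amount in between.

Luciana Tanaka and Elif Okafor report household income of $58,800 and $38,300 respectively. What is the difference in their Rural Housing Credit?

$138

Luciana ($58,800): Rural Housing Credit: $58,800 is at or above $39,100, so the credit is $0.
Elif ($38,300): Rural Housing Credit: $38,300 is $3,200 into a $4,000 phase-out range, leaving 800/4,000 of the credit: $690 × 800/4,000 = $138.
Difference: |$0 − $138| = $138.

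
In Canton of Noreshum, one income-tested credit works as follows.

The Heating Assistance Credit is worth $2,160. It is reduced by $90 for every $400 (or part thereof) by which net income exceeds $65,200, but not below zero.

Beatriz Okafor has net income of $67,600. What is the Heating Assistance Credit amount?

$1,620

Heating Assistance Credit: income exceeds $65,200 by $2,400, which is 6 full-or-partial $400 increments; reduction = 6 × $90 = $540, leaving $1,620.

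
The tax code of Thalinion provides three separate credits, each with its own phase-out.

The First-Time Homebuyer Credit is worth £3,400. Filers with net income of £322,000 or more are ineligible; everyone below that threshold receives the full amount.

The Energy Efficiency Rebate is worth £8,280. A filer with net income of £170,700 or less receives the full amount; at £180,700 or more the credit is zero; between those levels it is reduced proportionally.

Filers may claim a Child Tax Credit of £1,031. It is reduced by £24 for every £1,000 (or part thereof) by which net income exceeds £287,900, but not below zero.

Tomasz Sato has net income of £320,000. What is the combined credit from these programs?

£3,639

First-Time Homebuyer Credit: £320,000 is below the £322,000 cutoff, so the full £3,400 applies.
Energy Efficiency Rebate: £320,000 is at or above £180,700, so the credit is £0.
Child Tax Credit: income exceeds £287,900 by £32,100, which is 33 full-or-partial £1,000 increments; reduction = 33 × £24 = £792, leaving £239.
Total: £3,400 + £0 + £239 = £3,639.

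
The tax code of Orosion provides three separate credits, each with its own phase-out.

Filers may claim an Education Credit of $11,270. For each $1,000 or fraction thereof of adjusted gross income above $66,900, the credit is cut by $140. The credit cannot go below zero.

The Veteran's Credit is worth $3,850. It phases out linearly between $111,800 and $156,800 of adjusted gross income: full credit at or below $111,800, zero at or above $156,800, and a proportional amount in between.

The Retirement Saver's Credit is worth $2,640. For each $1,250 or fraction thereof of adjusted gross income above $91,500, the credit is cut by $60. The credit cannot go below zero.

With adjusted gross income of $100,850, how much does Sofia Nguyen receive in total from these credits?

$12,520

Education Credit: income exceeds $66,900 by $33,950, which is 34 full-or-partial $1,000 increments; reduction = 34 × $140 = $4,760, leaving $6,510.
Veteran's Credit: $100,850 is at or below the $111,800 threshold, so the full $3,850 applies.
Retirement Saver's Credit: income exceeds $91,500 by $9,350, which is 8 full-or-partial $1,250 increments; reduction = 8 × $60 = $480, leaving $2,160.
Total: $6,510 + $3,850 + $2,160 = $12,520.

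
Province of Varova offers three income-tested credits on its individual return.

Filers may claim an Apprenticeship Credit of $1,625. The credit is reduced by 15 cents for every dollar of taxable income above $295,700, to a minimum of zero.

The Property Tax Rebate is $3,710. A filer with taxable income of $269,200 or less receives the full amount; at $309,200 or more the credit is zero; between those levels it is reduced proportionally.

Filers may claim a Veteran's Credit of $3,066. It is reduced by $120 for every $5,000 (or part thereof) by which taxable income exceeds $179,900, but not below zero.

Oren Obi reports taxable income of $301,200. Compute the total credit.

Apprenticeship Credit: 15% of the $5,500 excess over $295,700 is $825; credit = $1,625 − $825 = $800.
Property Tax Rebate: $301,200 is $32,000 into a $40,000 phase-out range, leaving 8,000/40,000 of the credit: $3,710 × 8,000/40,000 = $742.
Veteran's Credit: income exceeds $179,900 by $121,300, which is 25 full-or-partial $5,000 increments; reduction = 25 × $120 = $3,000, leaving $66.
Total: $800 + $742 + $66 = $1,608.

$1,608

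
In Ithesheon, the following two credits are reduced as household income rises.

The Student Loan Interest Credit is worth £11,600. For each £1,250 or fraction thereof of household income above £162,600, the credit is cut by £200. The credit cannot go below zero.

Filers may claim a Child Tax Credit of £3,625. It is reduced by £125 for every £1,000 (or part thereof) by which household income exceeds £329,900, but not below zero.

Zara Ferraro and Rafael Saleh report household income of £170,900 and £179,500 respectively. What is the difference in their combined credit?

Zara (£170,900): Student Loan Interest Credit: income exceeds £162,600 by £8,300, which is 7 full-or-partial £1,250 increments; reduction = 7 × £200 = £1,400, leaving £10,200. Child Tax Credit: £170,900 is at or below the £329,900 threshold, so the full £3,625 applies. total £10,200 + £3,625 = £13,825
Rafael (£179,500): Student Loan Interest Credit: income exceeds £162,600 by £16,900, which is 14 full-or-partial £1,250 increments; reduction = 14 × £200 = £2,800, leaving £8,800. Child Tax Credit: £179,500 is at or below the £329,900 threshold, so the full £3,625 applies. total £8,800 + £3,625 = £12,425
Difference: |£13,825 − £12,425| = £1,400.

£1,400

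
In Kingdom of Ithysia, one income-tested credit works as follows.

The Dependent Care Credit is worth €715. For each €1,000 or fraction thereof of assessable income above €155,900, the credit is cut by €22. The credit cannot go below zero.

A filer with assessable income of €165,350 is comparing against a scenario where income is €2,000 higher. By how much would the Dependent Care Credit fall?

€44

At €165,350 — income exceeds €155,900 by €9,450, which is 10 full-or-partial €1,000 increments; reduction = 10 × €22 = €220, leaving €495.
At €167,350 — income exceeds €155,900 by €11,450, which is 12 full-or-partial €1,000 increments; reduction = 12 × €22 = €264, leaving €451.
Lost: €495 − €451 = €44.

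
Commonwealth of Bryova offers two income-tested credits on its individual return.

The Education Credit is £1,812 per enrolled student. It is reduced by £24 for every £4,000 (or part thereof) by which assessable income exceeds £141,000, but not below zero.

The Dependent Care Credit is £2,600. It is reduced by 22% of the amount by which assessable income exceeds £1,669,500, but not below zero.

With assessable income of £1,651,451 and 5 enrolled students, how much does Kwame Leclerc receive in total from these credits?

£2,600

Education Credit: base = 5 × £1,812 = £9,060. income exceeds £141,000 by £1,510,451 → 378 increments × £24 = £9,072 ≥ base, so the credit is £0.
Dependent Care Credit: £1,651,451 is at or below the £1,669,500 threshold, so the full £2,600 applies.
Total: £0 + £2,600 = £2,600.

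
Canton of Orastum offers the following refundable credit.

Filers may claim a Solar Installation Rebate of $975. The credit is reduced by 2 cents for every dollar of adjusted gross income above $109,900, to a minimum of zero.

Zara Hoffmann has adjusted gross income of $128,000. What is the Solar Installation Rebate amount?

$613

Solar Installation Rebate: 2% of the $18,100 excess over $109,900 is $362; credit = $975 − $362 = $613.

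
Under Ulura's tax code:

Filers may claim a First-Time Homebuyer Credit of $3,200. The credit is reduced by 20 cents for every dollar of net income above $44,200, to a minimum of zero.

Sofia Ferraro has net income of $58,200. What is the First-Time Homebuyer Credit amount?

First-Time Homebuyer Credit: 20% of the $14,000 excess over $44,200 is $2,800; credit = $3,200 − $2,800 = $400.

$400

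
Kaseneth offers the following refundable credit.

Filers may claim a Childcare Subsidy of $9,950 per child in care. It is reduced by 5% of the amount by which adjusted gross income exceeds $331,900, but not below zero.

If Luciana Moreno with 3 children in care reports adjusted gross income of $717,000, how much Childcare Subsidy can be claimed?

Childcare Subsidy: base = 3 × $9,950 = $29,850. 5% of the $385,100 excess over $331,900 is $19,255; credit = $29,850 − $19,255 = $10,595.

$10,595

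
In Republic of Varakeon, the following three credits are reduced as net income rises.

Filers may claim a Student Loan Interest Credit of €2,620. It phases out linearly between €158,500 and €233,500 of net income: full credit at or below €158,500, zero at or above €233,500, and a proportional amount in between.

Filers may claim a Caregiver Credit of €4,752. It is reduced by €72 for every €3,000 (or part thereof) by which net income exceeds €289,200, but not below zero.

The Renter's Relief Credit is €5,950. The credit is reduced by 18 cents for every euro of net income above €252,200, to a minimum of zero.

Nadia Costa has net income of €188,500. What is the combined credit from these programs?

€12,274

Student Loan Interest Credit: €188,500 is €30,000 into a €75,000 phase-out range, leaving 45,000/75,000 of the credit: €2,620 × 45,000/75,000 = €1,572.
Caregiver Credit: €188,500 is at or below the €289,200 threshold, so the full €4,752 applies.
Renter's Relief Credit: €188,500 is at or below the €252,200 threshold, so the full €5,950 applies.
Total: €1,572 + €4,752 + €5,950 = €12,274.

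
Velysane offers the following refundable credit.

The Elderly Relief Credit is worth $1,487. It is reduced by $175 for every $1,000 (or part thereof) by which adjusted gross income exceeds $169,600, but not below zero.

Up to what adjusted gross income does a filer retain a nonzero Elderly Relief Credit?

After 8 increments the reduction is 8 × $175 = $1,400, leaving $87; one more increment wipes it out. Increment 8 ends at excess 8 × $1,000 = $8,000, so the highest qualifying income is $169,600 + $8,000 = $177,600.

$177,600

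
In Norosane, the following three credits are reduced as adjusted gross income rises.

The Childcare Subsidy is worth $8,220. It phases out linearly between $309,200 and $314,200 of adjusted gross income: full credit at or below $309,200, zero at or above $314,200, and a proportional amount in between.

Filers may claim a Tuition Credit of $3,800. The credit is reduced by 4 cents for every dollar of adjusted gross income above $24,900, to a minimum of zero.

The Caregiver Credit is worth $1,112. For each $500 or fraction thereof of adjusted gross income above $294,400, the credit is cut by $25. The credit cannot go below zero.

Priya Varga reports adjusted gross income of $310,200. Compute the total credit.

Childcare Subsidy: $310,200 is $1,000 into a $5,000 phase-out range, leaving 4,000/5,000 of the credit: $8,220 × 4,000/5,000 = $6,576.
Tuition Credit: 4% of the $285,300 excess over $24,900 is $11,412 ≥ base, so the credit is $0.
Caregiver Credit: income exceeds $294,400 by $15,800, which is 32 full-or-partial $500 increments; reduction = 32 × $25 = $800, leaving $312.
Total: $6,576 + $0 + $312 = $6,888.

$6,888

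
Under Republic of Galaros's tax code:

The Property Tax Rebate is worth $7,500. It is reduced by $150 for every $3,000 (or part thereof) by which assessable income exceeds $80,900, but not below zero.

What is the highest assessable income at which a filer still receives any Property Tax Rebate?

After 49 increments the reduction is 49 × $150 = $7,350, leaving $150; one more increment wipes it out. Increment 49 ends at excess 49 × $3,000 = $147,000, so the highest qualifying income is $80,900 + $147,000 = $227,900.

$227,900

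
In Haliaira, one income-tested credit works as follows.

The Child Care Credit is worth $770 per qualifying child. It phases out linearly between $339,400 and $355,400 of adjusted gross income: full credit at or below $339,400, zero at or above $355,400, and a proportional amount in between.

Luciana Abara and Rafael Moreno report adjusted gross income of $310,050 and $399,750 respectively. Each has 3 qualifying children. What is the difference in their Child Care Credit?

Luciana ($310,050): Child Care Credit: base = 3 × $770 = $2,310. $310,050 is at or below the $339,400 threshold, so the full $2,310 applies.
Rafael ($399,750): Child Care Credit: base = 3 × $770 = $2,310. $399,750 is at or above $355,400, so the credit is $0.
Difference: |$2,310 − $0| = $2,310.

$2,310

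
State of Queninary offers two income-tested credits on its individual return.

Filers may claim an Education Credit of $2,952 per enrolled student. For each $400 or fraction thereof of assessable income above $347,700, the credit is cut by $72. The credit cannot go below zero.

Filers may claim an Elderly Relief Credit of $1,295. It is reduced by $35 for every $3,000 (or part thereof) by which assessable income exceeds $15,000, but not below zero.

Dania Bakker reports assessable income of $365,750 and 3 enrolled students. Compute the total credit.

Education Credit: base = 3 × $2,952 = $8,856. income exceeds $347,700 by $18,050, which is 46 full-or-partial $400 increments; reduction = 46 × $72 = $3,312, leaving $5,544.
Elderly Relief Credit: income exceeds $15,000 by $350,750 → 117 increments × $35 = $4,095 ≥ base, so the credit is $0.
Total: $5,544 + $0 = $5,544.

$5,544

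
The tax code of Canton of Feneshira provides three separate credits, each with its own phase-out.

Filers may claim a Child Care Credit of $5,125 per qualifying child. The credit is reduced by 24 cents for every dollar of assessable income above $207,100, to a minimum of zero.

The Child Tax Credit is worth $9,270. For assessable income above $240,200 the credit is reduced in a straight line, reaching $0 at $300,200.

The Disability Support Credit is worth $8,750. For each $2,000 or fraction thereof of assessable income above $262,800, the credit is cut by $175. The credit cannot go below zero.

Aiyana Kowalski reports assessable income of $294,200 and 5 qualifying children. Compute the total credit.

Child Care Credit: base = 5 × $5,125 = $25,625. 24% of the $87,100 excess over $207,100 is $20,904; credit = $25,625 − $20,904 = $4,721.
Child Tax Credit: $294,200 is $54,000 into a $60,000 phase-out range, leaving 6,000/60,000 of the credit: $9,270 × 6,000/60,000 = $927.
Disability Support Credit: income exceeds $262,800 by $31,400, which is 16 full-or-partial $2,000 increments; reduction = 16 × $175 = $2,800, leaving $5,950.
Total: $4,721 + $927 + $5,950 = $11,598.

$11,598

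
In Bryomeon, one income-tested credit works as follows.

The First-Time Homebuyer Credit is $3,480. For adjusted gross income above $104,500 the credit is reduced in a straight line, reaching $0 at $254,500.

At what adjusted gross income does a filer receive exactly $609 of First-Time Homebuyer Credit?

$609 is 609/3,480 of the full $3,480, so 2,871/3,480 of the $150,000 range has been used: income = $104,500 + $150,000 × 2,871/3,480 = $228,250.

$228,250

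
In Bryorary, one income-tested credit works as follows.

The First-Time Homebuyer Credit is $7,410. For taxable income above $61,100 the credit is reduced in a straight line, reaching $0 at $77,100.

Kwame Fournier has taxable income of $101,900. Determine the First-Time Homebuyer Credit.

$0

First-Time Homebuyer Credit: $101,900 is at or above $77,100, so the credit is $0.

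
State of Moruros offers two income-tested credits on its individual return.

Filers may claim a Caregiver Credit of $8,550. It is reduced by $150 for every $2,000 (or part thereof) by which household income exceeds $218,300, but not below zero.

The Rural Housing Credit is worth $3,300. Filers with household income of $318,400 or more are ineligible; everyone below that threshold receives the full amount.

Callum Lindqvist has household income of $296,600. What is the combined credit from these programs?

$5,850

Caregiver Credit: income exceeds $218,300 by $78,300, which is 40 full-or-partial $2,000 increments; reduction = 40 × $150 = $6,000, leaving $2,550.
Rural Housing Credit: $296,600 is below the $318,400 cutoff, so the full $3,300 applies.
Total: $2,550 + $3,300 = $5,850.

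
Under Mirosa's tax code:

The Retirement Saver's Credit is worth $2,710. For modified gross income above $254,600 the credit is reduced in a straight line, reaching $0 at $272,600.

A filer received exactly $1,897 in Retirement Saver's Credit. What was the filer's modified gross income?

$1,897 is 1,897/2,710 of the full $2,710, so 813/2,710 of the $18,000 range has been used: income = $254,600 + $18,000 × 813/2,710 = $260,000.

$260,000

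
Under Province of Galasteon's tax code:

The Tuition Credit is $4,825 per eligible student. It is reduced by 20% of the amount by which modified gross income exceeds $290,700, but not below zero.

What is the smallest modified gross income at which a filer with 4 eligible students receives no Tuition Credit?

Full credit = 4 × $4,825 = $19,300.
The credit falls by 20% of each dollar above $290,700, so it reaches zero when the excess is $19,300 / 20% = $96,500: income = $290,700 + $96,500 = $387,200.

$387,200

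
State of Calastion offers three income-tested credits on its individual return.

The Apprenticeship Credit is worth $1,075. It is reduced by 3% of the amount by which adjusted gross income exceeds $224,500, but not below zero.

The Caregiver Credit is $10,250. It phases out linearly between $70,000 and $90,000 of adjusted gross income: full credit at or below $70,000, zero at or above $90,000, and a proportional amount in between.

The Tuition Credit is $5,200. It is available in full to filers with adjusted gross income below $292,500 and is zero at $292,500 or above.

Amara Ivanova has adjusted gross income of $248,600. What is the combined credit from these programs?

$5,552

Apprenticeship Credit: 3% of the $24,100 excess over $224,500 is $723; credit = $1,075 − $723 = $352.
Caregiver Credit: $248,600 is at or above $90,000, so the credit is $0.
Tuition Credit: $248,600 is below the $292,500 cutoff, so the full $5,200 applies.
Total: $352 + $0 + $5,200 = $5,552.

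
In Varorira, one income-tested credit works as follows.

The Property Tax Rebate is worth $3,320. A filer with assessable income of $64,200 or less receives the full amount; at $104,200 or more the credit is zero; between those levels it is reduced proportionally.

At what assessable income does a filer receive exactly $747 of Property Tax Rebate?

$95,200

$747 is 747/3,320 of the full $3,320, so 2,573/3,320 of the $40,000 range has been used: income = $64,200 + $40,000 × 2,573/3,320 = $95,200.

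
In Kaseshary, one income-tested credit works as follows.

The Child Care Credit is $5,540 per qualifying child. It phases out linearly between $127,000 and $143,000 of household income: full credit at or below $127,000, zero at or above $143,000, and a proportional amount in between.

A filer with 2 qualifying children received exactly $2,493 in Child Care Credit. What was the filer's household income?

$139,400

Full credit = 2 × $5,540 = $11,080.
$2,493 is 2,493/11,080 of the full $11,080, so 8,587/11,080 of the $16,000 range has been used: income = $127,000 + $16,000 × 8,587/11,080 = $139,400.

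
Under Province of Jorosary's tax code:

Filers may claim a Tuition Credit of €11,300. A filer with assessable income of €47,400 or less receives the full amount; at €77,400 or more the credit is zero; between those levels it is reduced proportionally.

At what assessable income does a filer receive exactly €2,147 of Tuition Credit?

€2,147 is 2,147/11,300 of the full €11,300, so 9,153/11,300 of the €30,000 range has been used: income = €47,400 + €30,000 × 9,153/11,300 = €71,700.

€71,700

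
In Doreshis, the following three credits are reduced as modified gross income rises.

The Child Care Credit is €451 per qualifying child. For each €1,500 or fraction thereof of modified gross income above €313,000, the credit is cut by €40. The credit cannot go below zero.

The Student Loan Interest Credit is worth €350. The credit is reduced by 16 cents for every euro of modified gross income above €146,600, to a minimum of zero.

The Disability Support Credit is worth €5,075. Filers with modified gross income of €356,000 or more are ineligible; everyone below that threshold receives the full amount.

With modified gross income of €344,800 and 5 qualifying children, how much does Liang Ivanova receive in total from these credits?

€6,450

Child Care Credit: base = 5 × €451 = €2,255. income exceeds €313,000 by €31,800, which is 22 full-or-partial €1,500 increments; reduction = 22 × €40 = €880, leaving €1,375.
Student Loan Interest Credit: 16% of the €198,200 excess over €146,600 is €31,712 ≥ base, so the credit is €0.
Disability Support Credit: €344,800 is below the €356,000 cutoff, so the full €5,075 applies.
Total: €1,375 + €0 + €5,075 = €6,450.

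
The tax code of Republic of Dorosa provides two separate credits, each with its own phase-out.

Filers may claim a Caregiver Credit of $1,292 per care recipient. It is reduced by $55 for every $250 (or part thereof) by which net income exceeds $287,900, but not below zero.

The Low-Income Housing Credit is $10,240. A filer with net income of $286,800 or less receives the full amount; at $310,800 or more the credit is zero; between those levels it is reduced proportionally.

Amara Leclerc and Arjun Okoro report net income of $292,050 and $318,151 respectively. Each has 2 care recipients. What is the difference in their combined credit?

$9,649

Amara ($292,050): Caregiver Credit: base = 2 × $1,292 = $2,584. income exceeds $287,900 by $4,150, which is 17 full-or-partial $250 increments; reduction = 17 × $55 = $935, leaving $1,649. Low-Income Housing Credit: $292,050 is $5,250 into a $24,000 phase-out range, leaving 18,750/24,000 of the credit: $10,240 × 18,750/24,000 = $8,000. total $1,649 + $8,000 = $9,649
Arjun ($318,151): Caregiver Credit: base = 2 × $1,292 = $2,584. income exceeds $287,900 by $30,251 → 122 increments × $55 = $6,710 ≥ base, so the credit is $0. Low-Income Housing Credit: $318,151 is at or above $310,800, so the credit is $0. total $0 + $0 = $0
Difference: |$9,649 − $0| = $9,649.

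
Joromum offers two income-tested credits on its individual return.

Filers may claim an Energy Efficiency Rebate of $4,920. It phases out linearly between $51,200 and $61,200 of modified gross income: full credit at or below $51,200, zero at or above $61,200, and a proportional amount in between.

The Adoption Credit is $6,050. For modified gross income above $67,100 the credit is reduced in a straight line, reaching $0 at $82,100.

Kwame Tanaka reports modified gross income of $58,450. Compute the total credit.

Energy Efficiency Rebate: $58,450 is $7,250 into a $10,000 phase-out range, leaving 2,750/10,000 of the credit: $4,920 × 2,750/10,000 = $1,353.
Adoption Credit: $58,450 is at or below the $67,100 threshold, so the full $6,050 applies.
Total: $1,353 + $6,050 = $7,403.

$7,403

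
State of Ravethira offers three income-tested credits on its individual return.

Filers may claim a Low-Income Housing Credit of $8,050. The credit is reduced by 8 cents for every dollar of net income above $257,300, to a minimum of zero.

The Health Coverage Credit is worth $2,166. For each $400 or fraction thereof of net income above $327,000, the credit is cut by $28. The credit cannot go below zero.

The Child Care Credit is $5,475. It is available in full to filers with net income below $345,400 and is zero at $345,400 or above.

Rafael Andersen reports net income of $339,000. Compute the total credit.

$8,315

Low-Income Housing Credit: 8% of the $81,700 excess over $257,300 is $6,536; credit = $8,050 − $6,536 = $1,514.
Health Coverage Credit: income exceeds $327,000 by $12,000, which is 30 full-or-partial $400 increments; reduction = 30 × $28 = $840, leaving $1,326.
Child Care Credit: $339,000 is below the $345,400 cutoff, so the full $5,475 applies.
Total: $1,514 + $1,326 + $5,475 = $8,315.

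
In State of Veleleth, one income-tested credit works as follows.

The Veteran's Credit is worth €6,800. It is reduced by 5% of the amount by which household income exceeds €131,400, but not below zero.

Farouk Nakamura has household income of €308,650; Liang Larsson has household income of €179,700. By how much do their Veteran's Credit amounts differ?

€4,385

Farouk (€308,650): Veteran's Credit: 5% of the €177,250 excess over €131,400 is €8,862.50 ≥ base, so the credit is €0.
Liang (€179,700): Veteran's Credit: 5% of the €48,300 excess over €131,400 is €2,415; credit = €6,800 − €2,415 = €4,385.
Difference: |€0 − €4,385| = €4,385.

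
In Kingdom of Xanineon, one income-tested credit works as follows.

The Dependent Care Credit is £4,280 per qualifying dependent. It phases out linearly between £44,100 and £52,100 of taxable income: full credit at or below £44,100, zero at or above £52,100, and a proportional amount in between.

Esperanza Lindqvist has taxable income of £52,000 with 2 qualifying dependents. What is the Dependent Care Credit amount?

Dependent Care Credit: base = 2 × £4,280 = £8,560. £52,000 is £7,900 into a £8,000 phase-out range, leaving 100/8,000 of the credit: £8,560 × 100/8,000 = £107.

£107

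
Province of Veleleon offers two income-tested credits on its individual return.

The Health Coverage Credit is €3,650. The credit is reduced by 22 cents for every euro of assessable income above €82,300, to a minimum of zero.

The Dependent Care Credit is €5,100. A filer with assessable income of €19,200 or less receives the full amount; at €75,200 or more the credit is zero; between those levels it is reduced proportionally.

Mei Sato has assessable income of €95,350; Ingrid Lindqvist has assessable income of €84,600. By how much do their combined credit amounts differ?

€2,365

Mei (€95,350): Health Coverage Credit: 22% of the €13,050 excess over €82,300 is €2,871; credit = €3,650 − €2,871 = €779. Dependent Care Credit: €95,350 is at or above €75,200, so the credit is €0. total €779 + €0 = €779
Ingrid (€84,600): Health Coverage Credit: 22% of the €2,300 excess over €82,300 is €506; credit = €3,650 − €506 = €3,144. Dependent Care Credit: €84,600 is at or above €75,200, so the credit is €0. total €3,144 + €0 = €3,144
Difference: |€779 − €3,144| = €2,365.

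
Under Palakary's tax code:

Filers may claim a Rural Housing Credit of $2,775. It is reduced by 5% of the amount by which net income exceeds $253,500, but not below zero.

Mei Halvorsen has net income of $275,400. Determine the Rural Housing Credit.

$1,680

Rural Housing Credit: 5% of the $21,900 excess over $253,500 is $1,095; credit = $2,775 − $1,095 = $1,680.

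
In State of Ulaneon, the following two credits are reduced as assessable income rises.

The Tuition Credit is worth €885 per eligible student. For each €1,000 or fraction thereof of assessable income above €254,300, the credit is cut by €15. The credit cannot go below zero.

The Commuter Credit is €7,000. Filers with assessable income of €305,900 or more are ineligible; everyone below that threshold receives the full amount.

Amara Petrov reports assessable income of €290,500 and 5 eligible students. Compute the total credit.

Tuition Credit: base = 5 × €885 = €4,425. income exceeds €254,300 by €36,200, which is 37 full-or-partial €1,000 increments; reduction = 37 × €15 = €555, leaving €3,870.
Commuter Credit: €290,500 is below the €305,900 cutoff, so the full €7,000 applies.
Total: €3,870 + €7,000 = €10,870.

€10,870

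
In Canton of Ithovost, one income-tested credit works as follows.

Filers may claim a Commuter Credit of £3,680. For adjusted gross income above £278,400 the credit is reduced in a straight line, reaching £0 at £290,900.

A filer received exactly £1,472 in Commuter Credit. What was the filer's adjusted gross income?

£285,900

£1,472 is 1,472/3,680 of the full £3,680, so 2,208/3,680 of the £12,500 range has been used: income = £278,400 + £12,500 × 2,208/3,680 = £285,900.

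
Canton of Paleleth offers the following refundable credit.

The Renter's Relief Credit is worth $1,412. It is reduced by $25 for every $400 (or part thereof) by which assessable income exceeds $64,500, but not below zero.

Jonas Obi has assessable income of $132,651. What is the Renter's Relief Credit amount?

Renter's Relief Credit: income exceeds $64,500 by $68,151 → 171 increments × $25 = $4,275 ≥ base, so the credit is $0.

$0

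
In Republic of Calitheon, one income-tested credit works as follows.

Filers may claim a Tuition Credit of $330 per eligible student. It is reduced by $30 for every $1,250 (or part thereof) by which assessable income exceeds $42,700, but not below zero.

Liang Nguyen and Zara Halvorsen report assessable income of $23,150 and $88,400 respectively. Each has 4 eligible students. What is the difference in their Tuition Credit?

$1,110

Liang ($23,150): Tuition Credit: base = 4 × $330 = $1,320. $23,150 is at or below the $42,700 threshold, so the full $1,320 applies.
Zara ($88,400): Tuition Credit: base = 4 × $330 = $1,320. income exceeds $42,700 by $45,700, which is 37 full-or-partial $1,250 increments; reduction = 37 × $30 = $1,110, leaving $210.
Difference: |$1,320 − $210| = $1,110.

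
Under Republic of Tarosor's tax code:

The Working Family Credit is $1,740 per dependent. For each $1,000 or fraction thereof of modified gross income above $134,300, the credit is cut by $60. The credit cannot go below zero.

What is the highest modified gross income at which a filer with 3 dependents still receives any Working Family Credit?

Full credit = 3 × $1,740 = $5,220.
After 86 increments the reduction is 86 × $60 = $5,160, leaving $60; one more increment wipes it out. Increment 86 ends at excess 86 × $1,000 = $86,000, so the highest qualifying income is $134,300 + $86,000 = $220,300.

$220,300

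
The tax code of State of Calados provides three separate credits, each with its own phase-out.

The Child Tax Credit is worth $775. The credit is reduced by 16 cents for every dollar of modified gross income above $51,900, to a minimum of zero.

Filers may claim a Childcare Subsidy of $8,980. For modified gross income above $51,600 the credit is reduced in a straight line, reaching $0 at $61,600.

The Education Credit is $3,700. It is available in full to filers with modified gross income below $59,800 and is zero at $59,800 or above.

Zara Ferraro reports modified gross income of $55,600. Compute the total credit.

$9,271

Child Tax Credit: 16% of the $3,700 excess over $51,900 is $592; credit = $775 − $592 = $183.
Childcare Subsidy: $55,600 is $4,000 into a $10,000 phase-out range, leaving 6,000/10,000 of the credit: $8,980 × 6,000/10,000 = $5,388.
Education Credit: $55,600 is below the $59,800 cutoff, so the full $3,700 applies.
Total: $183 + $5,388 + $3,700 = $9,271.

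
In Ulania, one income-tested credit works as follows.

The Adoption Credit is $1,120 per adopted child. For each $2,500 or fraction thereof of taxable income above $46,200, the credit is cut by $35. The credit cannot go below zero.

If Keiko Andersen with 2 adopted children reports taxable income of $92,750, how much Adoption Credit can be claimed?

$1,575

Adoption Credit: base = 2 × $1,120 = $2,240. income exceeds $46,200 by $46,550, which is 19 full-or-partial $2,500 increments; reduction = 19 × $35 = $665, leaving $1,575.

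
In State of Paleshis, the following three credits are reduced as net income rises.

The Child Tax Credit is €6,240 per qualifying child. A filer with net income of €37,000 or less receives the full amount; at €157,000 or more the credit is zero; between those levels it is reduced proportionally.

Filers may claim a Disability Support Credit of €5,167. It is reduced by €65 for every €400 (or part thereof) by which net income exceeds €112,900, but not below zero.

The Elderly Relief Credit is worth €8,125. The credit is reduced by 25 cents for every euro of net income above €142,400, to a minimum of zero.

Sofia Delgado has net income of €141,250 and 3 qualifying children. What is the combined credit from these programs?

€11,134

Child Tax Credit: base = 3 × €6,240 = €18,720. €141,250 is €104,250 into a €120,000 phase-out range, leaving 15,750/120,000 of the credit: €18,720 × 15,750/120,000 = €2,457.
Disability Support Credit: income exceeds €112,900 by €28,350, which is 71 full-or-partial €400 increments; reduction = 71 × €65 = €4,615, leaving €552.
Elderly Relief Credit: €141,250 is at or below the €142,400 threshold, so the full €8,125 applies.
Total: €2,457 + €552 + €8,125 = €11,134.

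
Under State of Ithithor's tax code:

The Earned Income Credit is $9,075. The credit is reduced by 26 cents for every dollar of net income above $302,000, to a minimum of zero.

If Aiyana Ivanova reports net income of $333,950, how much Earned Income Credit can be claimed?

Earned Income Credit: 26% of the $31,950 excess over $302,000 is $8,307; credit = $9,075 − $8,307 = $768.

$768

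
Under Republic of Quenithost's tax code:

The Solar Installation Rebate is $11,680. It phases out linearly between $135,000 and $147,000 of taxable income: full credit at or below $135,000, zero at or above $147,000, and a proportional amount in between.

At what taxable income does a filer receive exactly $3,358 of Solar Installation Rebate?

$143,550

$3,358 is 3,358/11,680 of the full $11,680, so 8,322/11,680 of the $12,000 range has been used: income = $135,000 + $12,000 × 8,322/11,680 = $143,550.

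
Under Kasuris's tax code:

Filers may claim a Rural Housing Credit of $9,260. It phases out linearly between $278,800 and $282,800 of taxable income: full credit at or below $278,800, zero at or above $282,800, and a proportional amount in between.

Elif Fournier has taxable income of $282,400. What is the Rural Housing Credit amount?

Rural Housing Credit: $282,400 is $3,600 into a $4,000 phase-out range, leaving 400/4,000 of the credit: $9,260 × 400/4,000 = $926.

$926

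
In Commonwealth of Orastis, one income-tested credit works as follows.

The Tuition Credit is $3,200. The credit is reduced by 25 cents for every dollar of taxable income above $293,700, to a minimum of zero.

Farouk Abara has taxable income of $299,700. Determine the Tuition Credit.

$1,700

Tuition Credit: 25% of the $6,000 excess over $293,700 is $1,500; credit = $3,200 − $1,500 = $1,700.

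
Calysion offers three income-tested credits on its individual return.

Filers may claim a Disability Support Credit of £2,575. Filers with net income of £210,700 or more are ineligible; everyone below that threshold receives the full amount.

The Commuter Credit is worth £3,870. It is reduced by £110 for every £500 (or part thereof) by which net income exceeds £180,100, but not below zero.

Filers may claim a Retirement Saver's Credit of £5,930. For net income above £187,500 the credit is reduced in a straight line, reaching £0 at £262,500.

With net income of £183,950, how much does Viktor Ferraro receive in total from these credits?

£11,495

Disability Support Credit: £183,950 is below the £210,700 cutoff, so the full £2,575 applies.
Commuter Credit: income exceeds £180,100 by £3,850, which is 8 full-or-partial £500 increments; reduction = 8 × £110 = £880, leaving £2,990.
Retirement Saver's Credit: £183,950 is at or below the £187,500 threshold, so the full £5,930 applies.
Total: £2,575 + £2,990 + £5,930 = £11,495.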